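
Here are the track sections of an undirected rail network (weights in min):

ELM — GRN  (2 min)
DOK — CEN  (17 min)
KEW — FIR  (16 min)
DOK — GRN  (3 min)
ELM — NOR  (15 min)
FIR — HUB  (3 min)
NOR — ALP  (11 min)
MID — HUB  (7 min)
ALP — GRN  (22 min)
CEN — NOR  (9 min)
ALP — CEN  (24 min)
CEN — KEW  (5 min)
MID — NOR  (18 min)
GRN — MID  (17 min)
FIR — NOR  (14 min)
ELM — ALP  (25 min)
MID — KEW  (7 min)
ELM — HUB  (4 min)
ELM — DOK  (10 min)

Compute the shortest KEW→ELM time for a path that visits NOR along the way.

Best KEW to NOR: KEW–CEN–NOR costing 14
Shortest NOR→ELM: NOR–ELM = 15
Total via NOR: 14 + 15 = 29 min.

29 min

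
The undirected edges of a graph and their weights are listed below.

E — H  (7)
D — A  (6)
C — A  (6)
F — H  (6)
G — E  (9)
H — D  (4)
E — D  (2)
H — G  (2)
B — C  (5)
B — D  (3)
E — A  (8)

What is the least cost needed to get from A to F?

Settle nodes by increasing distance from A:
A: 0
C: 6  (via A)
D: 6  (via A)
E: 8  (via A)
B: 9  (via D)
H: 10  (via D)
G: 12  (via H)
F: 16  (via H)
Shortest route: A → D → H → F = 16.

16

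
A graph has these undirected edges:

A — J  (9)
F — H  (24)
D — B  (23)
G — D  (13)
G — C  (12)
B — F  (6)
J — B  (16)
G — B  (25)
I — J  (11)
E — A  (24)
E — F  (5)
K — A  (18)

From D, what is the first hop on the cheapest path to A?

Enumerating some paths:
D - G - B - J - A: 13+25+16+9 = 63
D - G - B - F - E - A: 13+25+6+5+24 = 73
D - B - F - E - A: 23+6+5+24 = 58
D - B - J - A: 23+16+9 = 48
Cheapest is D - B - J - A at 48.
So from D the first move is to B.

B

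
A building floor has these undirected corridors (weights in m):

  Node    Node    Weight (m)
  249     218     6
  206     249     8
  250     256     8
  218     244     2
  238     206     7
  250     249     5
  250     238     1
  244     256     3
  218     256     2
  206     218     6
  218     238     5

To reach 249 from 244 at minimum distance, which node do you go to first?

Compare a few routes:
244 → 218 → 249: 2+6 = 8
244 → 256 → 218 → 249: 3+2+6 = 11
244 → 218 → 238 → 250 → 249: 2+5+1+5 = 13
Cheapest is 244 → 218 → 249 at 8 m.
So from 244 the first move is to 218.

218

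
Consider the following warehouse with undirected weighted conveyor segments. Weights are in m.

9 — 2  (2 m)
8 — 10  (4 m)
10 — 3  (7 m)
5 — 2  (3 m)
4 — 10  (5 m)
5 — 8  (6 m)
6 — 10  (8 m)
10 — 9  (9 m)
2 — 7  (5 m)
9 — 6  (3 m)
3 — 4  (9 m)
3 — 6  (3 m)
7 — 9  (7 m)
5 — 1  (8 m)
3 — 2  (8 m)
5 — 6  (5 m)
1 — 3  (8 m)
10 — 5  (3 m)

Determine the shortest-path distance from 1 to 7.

Candidate routes:
1 - 5 - 2 - 9 - 7: 8+3+2+7 = 20
1 - 3 - 2 - 7: 8+8+5 = 21
1 - 5 - 2 - 7: 8+3+5 = 16
The minimum is 16 m via 1 - 5 - 2 - 7.

16 m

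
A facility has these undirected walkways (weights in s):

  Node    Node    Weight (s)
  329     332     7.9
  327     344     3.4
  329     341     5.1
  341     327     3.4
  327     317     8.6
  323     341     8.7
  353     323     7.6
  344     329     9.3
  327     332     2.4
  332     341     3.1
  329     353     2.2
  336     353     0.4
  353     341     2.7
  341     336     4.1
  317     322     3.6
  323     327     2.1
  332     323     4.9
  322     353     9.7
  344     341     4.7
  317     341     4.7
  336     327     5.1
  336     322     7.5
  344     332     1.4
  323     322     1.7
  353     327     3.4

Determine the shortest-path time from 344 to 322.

7.2 s

Compare a few routes:
344–332–327–323–322: 1.4+2.4+2.1+1.7 = 7.6
344–332–323–322: 1.4+4.9+1.7 = 8
344–327–323–322: 3.4+2.1+1.7 = 7.2
Cheapest is 344–327–323–322 at 7.2 s.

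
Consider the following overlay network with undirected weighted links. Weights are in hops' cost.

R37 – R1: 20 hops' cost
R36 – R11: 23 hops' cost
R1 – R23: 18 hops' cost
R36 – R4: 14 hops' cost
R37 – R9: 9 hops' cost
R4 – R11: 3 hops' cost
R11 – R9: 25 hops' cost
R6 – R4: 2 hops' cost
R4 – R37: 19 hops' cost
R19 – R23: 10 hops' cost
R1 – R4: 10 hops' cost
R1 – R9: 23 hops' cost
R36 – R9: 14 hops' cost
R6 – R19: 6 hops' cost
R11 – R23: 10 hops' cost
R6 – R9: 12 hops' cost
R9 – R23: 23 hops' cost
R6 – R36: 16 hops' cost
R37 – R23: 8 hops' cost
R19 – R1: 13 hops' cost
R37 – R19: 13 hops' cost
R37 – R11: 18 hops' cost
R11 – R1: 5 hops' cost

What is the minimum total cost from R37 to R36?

23 hops' cost

Enumerating some paths:
R37 → R9 → R36: 9+14 = 23
R37 → R4 → R36: 19+14 = 33
R37 → R19 → R6 → R36: 13+6+16 = 35
Cheapest is R37 → R9 → R36 at 23 hops' cost.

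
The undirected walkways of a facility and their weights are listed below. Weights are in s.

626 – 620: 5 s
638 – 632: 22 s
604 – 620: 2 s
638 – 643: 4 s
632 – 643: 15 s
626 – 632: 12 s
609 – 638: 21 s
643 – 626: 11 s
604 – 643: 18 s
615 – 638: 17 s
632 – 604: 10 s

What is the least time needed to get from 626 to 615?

Enumerating some paths:
626 → 620 → 604 → 643 → 638 → 615: 5+2+18+4+17 = 46
626 → 643 → 638 → 615: 11+4+17 = 32
The minimum is 32 s via 626 → 643 → 638 → 615.

32 s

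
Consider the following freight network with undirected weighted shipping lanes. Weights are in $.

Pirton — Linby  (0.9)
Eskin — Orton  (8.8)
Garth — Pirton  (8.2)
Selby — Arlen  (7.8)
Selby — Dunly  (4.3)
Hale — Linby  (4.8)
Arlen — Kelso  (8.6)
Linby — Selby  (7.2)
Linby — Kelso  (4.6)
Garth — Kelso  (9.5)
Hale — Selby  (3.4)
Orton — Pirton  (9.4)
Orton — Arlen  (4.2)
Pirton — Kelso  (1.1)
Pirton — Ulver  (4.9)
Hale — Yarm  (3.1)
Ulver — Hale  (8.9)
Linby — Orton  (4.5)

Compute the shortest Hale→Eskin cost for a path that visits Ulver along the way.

$28

Best Hale to Ulver: Hale → Ulver costing 8.9
Shortest Ulver→Eskin: Ulver → Pirton → Linby → Orton → Eskin = 19.1
Total via Ulver: 8.9 + 19.1 = $28.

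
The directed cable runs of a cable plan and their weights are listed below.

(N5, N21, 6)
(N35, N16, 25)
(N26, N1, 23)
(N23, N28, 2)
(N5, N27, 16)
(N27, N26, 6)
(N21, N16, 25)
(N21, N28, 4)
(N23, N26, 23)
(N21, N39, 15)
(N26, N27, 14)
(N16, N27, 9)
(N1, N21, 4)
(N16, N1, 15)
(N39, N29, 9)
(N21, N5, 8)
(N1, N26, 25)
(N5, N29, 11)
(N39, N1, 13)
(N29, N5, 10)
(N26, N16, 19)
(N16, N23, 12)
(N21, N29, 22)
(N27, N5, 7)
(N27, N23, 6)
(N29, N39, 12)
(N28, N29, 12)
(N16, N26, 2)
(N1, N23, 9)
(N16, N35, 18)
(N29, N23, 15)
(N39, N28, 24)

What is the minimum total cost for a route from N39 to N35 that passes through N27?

78

Best N39 to N27: N39–N29–N5–N27 costing 35
Best N27 to N35: N27–N26–N16–N35 costing 43
Total via N27: 35 + 43 = 78.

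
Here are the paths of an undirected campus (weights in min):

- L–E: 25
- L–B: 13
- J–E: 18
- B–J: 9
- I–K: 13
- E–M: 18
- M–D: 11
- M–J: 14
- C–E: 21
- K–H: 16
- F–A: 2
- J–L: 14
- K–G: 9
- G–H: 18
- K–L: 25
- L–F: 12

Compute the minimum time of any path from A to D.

Shortest distances from A:
A: 0
F: 2  (via A)
L: 14  (via F)
B: 27  (via L)
J: 28  (via L)
E: 39  (via L)
K: 39  (via L)
M: 42  (via J)
G: 48  (via K)
I: 52  (via K)
D: 53  (via M)
Shortest route: A → F → L → J → M → D = 53 min.

53 min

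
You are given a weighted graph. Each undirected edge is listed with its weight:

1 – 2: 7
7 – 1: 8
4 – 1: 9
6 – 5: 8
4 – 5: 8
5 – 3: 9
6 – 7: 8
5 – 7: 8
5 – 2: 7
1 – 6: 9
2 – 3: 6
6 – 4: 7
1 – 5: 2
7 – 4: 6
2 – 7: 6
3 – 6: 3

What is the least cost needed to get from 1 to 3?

Compare a few routes:
1 - 5 - 3: 2+9 = 11
1 - 2 - 3: 7+6 = 13
1 - 6 - 3: 9+3 = 12
1 - 5 - 6 - 3: 2+8+3 = 13
The minimum is 11 via 1 - 5 - 3.

11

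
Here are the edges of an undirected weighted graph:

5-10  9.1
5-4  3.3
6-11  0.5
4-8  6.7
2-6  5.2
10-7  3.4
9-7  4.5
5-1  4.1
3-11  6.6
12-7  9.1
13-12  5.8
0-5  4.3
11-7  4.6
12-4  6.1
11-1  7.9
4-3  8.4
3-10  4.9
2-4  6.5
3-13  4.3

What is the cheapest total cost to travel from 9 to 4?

Candidate routes:
9 - 7 - 10 - 3 - 4: 4.5+3.4+4.9+8.4 = 21.2
9 - 7 - 10 - 5 - 4: 4.5+3.4+9.1+3.3 = 20.3
9 - 7 - 12 - 4: 4.5+9.1+6.1 = 19.7
The minimum is 19.7 via 9 - 7 - 12 - 4.

19.7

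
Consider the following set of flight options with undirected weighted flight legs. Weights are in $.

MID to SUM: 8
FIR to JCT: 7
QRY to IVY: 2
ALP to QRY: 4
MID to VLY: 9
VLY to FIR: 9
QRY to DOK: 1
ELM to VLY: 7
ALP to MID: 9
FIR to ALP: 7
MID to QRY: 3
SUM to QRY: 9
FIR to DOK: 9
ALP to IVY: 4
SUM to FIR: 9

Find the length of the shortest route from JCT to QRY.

$17

Compare a few routes:
JCT - FIR - ALP - QRY: 7+7+4 = 18
JCT - FIR - DOK - QRY: 7+9+1 = 17
JCT - FIR - SUM - QRY: 7+9+9 = 25
JCT - FIR - ALP - IVY - QRY: 7+7+4+2 = 20
Cheapest is JCT - FIR - DOK - QRY at $17.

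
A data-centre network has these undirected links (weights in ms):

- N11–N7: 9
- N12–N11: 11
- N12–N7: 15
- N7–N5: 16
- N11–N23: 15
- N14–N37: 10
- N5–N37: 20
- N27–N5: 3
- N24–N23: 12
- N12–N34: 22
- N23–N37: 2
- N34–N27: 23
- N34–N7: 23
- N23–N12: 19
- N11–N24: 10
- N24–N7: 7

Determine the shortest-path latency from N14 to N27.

33 ms

Settle nodes by increasing distance from N14:
N14: 0
N37: 10  (via N14)
N23: 12  (via N37)
N24: 24  (via N23)
N11: 27  (via N23)
N5: 30  (via N37)
N7: 31  (via N24)
N12: 31  (via N23)
N27: 33  (via N5)
Shortest route: N14–N37–N5–N27 = 33 ms.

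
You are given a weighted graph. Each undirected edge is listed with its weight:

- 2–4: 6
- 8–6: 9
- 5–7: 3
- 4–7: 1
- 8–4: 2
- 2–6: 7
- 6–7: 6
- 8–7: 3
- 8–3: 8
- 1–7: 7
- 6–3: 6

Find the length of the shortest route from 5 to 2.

10

Running Dijkstra from 5:
5: 0
7: 3  (via 5)
4: 4  (via 7)
8: 6  (via 7)
6: 9  (via 7)
1: 10  (via 7)
2: 10  (via 4)
Shortest route: 5–7–4–2 = 10.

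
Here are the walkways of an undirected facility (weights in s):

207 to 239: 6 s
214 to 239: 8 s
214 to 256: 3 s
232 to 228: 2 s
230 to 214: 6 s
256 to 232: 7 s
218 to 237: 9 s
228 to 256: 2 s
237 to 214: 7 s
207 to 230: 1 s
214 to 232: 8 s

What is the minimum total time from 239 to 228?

13 s

Compare a few routes:
239 → 207 → 230 → 214 → 256 → 228: 6+1+6+3+2 = 18
239 → 214 → 232 → 228: 8+8+2 = 18
239 → 214 → 256 → 228: 8+3+2 = 13
Cheapest is 239 → 214 → 256 → 228 at 13 s.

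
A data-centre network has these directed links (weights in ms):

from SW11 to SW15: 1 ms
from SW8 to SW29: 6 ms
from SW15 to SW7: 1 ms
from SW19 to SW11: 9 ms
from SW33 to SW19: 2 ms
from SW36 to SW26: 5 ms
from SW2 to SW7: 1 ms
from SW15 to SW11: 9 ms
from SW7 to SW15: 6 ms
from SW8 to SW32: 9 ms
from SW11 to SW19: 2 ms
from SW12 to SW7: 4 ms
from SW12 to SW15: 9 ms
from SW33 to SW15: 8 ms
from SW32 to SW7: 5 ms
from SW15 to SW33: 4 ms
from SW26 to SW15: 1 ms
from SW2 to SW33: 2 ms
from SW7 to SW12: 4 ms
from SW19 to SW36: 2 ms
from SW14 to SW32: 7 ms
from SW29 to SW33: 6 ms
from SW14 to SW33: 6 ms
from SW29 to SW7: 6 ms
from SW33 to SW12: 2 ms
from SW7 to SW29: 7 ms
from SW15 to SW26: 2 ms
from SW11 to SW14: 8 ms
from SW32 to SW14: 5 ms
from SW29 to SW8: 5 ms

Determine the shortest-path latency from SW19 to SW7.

Candidate routes:
SW19–SW11–SW15–SW7: 9+1+1 = 11
SW19–SW36–SW26–SW15–SW7: 2+5+1+1 = 9
SW19–SW36–SW26–SW15–SW33–SW12–SW7: 2+5+1+4+2+4 = 18
The minimum is 9 ms via SW19–SW36–SW26–SW15–SW7.

9 ms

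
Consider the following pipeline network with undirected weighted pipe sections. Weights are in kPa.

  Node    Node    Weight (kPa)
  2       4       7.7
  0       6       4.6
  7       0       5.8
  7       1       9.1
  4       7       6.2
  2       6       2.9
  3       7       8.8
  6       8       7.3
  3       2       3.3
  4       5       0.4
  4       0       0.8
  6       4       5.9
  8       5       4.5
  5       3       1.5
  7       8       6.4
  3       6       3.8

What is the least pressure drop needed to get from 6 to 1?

Running Dijkstra from 6:
6: 0
2: 2.9  (via 6)
3: 3.8  (via 6)
0: 4.6  (via 6)
5: 5.3  (via 3)
4: 5.4  (via 0)
8: 7.3  (via 6)
7: 10.4  (via 0)
1: 19.5  (via 7)
Shortest route: 6–0–7–1 = 19.5 kPa.

19.5 kPa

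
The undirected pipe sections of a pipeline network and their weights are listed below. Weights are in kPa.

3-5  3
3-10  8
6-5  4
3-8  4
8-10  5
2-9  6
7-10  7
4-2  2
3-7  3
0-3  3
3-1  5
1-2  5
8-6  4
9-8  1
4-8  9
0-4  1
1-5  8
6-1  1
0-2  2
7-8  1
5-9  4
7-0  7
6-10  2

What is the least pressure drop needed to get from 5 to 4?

Candidate routes:
5 - 3 - 0 - 2 - 4: 3+3+2+2 = 10
5 - 3 - 0 - 4: 3+3+1 = 7
Cheapest is 5 - 3 - 0 - 4 at 7 kPa.

7 kPa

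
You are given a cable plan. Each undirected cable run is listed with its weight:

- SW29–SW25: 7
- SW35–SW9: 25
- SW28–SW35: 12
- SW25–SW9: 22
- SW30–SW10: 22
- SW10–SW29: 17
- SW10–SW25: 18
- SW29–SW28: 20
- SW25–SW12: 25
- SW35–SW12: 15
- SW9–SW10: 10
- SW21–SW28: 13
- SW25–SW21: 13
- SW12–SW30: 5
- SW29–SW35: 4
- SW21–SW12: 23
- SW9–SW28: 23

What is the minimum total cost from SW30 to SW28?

32

Compare a few routes:
SW30 - SW12 - SW21 - SW28: 5+23+13 = 41
SW30 - SW12 - SW35 - SW28: 5+15+12 = 32
The minimum is 32 via SW30 - SW12 - SW35 - SW28.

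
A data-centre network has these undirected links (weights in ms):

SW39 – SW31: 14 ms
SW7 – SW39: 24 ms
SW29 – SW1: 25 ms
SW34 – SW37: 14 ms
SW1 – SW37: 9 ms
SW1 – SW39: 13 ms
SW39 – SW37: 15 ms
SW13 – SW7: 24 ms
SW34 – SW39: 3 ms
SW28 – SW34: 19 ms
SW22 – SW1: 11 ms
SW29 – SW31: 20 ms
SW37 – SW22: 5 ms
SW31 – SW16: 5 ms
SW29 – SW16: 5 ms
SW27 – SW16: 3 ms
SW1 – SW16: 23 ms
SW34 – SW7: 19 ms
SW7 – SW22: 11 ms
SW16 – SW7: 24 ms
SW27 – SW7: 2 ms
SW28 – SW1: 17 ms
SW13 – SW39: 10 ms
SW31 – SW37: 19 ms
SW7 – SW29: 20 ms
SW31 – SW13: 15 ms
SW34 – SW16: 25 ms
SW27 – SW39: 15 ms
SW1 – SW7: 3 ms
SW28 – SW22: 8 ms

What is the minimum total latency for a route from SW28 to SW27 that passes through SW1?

Shortest SW28→SW1: SW28–SW1 = 17
Shortest SW1→SW27: SW1–SW7–SW27 = 5
Total via SW1: 17 + 5 = 22 ms.

22 ms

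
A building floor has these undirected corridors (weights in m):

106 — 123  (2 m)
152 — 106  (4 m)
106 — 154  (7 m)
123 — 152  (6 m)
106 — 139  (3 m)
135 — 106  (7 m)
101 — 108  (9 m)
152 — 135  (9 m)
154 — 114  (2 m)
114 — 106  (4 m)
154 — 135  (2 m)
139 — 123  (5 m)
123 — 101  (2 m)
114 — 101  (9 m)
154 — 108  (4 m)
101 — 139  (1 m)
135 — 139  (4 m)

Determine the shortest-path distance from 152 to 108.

14 m

Candidate routes:
152 → 106 → 139 → 135 → 154 → 108: 4+3+4+2+4 = 17
152 → 106 → 154 → 108: 4+7+4 = 15
152 → 106 → 114 → 154 → 108: 4+4+2+4 = 14
152 → 135 → 154 → 108: 9+2+4 = 15
Cheapest is 152 → 106 → 114 → 154 → 108 at 14 m.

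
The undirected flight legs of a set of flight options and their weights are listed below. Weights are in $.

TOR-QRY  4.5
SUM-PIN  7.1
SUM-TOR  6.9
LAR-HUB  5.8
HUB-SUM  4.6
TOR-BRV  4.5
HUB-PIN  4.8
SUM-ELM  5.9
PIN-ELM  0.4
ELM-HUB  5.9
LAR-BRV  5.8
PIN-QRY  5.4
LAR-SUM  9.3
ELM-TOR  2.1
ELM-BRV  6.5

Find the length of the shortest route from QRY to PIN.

$5.4

Shortest distances from QRY:
QRY: 0
TOR: 4.5  (via QRY)
PIN: 5.4  (via QRY)
Shortest route: QRY–PIN = $5.4.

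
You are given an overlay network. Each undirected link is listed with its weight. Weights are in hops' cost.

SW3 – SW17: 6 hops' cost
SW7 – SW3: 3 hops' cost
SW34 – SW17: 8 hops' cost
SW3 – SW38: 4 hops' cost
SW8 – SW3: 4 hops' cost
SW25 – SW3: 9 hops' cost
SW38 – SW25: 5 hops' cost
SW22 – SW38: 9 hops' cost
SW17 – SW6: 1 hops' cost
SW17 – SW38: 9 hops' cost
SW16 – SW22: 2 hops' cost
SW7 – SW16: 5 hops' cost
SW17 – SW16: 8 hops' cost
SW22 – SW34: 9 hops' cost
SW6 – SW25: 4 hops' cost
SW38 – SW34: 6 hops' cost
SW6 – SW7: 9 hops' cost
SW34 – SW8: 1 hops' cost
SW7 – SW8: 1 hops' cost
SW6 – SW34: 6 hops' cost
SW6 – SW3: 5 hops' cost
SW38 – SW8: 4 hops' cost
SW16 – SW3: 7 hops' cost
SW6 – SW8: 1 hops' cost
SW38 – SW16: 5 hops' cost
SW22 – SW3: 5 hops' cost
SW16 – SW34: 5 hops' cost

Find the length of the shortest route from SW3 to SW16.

7 hops' cost

Candidate routes:
SW3 → SW7 → SW16: 3+5 = 8
SW3 → SW38 → SW16: 4+5 = 9
SW3 → SW8 → SW34 → SW16: 4+1+5 = 10
SW3 → SW16: 7 = 7
The minimum is 7 hops' cost via SW3 → SW16.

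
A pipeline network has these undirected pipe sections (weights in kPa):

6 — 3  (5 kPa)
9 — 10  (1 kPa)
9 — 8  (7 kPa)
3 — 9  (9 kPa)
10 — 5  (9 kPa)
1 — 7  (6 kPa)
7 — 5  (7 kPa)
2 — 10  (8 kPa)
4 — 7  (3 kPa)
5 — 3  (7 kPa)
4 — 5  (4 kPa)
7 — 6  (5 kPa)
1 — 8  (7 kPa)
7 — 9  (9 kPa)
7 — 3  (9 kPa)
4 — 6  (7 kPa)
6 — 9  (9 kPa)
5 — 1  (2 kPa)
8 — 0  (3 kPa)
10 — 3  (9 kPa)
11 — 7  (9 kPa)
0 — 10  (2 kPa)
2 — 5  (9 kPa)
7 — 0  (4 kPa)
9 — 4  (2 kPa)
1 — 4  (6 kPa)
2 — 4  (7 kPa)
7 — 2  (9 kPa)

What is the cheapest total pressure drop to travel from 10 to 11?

15 kPa

Candidate routes:
10 → 9 → 4 → 5 → 7 → 11: 1+2+4+7+9 = 23
10 → 0 → 7 → 11: 2+4+9 = 15
10 → 9 → 7 → 11: 1+9+9 = 19
Cheapest is 10 → 0 → 7 → 11 at 15 kPa.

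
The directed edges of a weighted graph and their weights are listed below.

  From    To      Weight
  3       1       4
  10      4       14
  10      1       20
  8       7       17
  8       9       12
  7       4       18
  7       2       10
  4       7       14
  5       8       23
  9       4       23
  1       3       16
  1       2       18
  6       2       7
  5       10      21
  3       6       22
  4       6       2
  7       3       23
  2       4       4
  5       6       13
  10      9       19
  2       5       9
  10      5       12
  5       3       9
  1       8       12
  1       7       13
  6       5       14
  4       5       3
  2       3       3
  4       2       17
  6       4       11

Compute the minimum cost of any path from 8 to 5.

34

Shortest distances from 8:
8: 0
9: 12  (via 8)
7: 17  (via 8)
2: 27  (via 7)
3: 30  (via 2)
4: 31  (via 2)
6: 33  (via 4)
1: 34  (via 3)
5: 34  (via 4)
Shortest route: 8–7–2–4–5 = 34.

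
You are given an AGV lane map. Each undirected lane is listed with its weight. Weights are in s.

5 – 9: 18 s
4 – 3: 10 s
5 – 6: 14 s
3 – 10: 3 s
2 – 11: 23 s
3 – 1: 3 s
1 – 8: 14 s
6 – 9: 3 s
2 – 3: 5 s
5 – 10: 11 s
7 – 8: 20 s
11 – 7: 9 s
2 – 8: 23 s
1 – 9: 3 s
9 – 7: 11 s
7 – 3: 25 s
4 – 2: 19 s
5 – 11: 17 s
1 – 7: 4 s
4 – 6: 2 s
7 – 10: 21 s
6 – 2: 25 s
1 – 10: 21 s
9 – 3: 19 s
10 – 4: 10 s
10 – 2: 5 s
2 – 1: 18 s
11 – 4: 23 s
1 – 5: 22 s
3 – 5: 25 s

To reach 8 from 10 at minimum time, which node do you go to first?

Candidate routes:
10 → 3 → 1 → 8: 3+3+14 = 20
10 → 2 → 3 → 1 → 8: 5+5+3+14 = 27
The minimum is 20 s via 10 → 3 → 1 → 8.
So from 10 the first move is to 3.

3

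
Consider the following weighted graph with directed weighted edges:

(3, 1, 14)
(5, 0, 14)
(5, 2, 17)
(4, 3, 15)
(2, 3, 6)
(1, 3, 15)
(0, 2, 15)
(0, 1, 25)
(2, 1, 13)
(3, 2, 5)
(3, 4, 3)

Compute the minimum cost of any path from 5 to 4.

26

Shortest distances from 5:
5: 0
0: 14  (via 5)
2: 17  (via 5)
3: 23  (via 2)
4: 26  (via 3)
Shortest route: 5–2–3–4 = 26.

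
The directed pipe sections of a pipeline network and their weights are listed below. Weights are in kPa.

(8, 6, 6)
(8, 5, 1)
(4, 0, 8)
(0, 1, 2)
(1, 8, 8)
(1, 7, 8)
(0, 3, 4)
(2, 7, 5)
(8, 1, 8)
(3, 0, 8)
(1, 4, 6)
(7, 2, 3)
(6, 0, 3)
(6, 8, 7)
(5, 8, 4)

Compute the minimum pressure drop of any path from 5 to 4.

Candidate routes:
5–8–1–4: 4+8+6 = 18
5–8–6–0–1–4: 4+6+3+2+6 = 21
The minimum is 18 kPa via 5–8–1–4.

18 kPa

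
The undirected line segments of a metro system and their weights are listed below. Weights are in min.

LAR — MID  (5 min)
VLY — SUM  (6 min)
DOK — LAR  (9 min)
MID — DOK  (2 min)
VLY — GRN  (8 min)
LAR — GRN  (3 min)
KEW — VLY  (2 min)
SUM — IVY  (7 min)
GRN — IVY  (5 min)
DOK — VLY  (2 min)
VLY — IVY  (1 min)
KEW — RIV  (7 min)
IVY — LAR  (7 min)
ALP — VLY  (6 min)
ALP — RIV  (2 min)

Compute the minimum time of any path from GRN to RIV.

Enumerating some paths:
GRN → IVY → VLY → ALP → RIV: 5+1+6+2 = 14
GRN → IVY → VLY → KEW → RIV: 5+1+2+7 = 15
GRN → VLY → ALP → RIV: 8+6+2 = 16
The minimum is 14 min via GRN → IVY → VLY → ALP → RIV.

14 min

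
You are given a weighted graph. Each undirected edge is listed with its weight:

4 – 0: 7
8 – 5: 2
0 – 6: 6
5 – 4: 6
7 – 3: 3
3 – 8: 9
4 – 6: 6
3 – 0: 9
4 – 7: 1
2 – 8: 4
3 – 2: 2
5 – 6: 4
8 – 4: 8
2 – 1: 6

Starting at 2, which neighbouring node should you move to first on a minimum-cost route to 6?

Enumerating some paths:
2 → 3 → 7 → 4 → 5 → 6: 2+3+1+6+4 = 16
2 → 3 → 7 → 4 → 6: 2+3+1+6 = 12
2 → 8 → 5 → 6: 4+2+4 = 10
Cheapest is 2 → 8 → 5 → 6 at 10.
So from 2 the first move is to 8.

8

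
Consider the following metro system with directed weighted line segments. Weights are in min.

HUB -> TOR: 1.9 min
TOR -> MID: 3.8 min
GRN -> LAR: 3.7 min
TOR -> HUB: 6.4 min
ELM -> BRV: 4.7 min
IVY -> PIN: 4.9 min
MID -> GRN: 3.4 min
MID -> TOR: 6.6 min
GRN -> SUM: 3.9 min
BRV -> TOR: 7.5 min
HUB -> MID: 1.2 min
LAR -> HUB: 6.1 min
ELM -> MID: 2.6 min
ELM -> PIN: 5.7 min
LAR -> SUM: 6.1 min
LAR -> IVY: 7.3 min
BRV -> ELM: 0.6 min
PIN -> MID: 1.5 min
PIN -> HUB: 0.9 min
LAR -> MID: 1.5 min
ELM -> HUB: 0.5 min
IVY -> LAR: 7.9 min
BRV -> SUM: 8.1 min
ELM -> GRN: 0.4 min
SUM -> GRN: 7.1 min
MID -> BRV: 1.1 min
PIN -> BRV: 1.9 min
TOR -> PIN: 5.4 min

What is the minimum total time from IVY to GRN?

7.8 min

Shortest distances from IVY:
IVY: 0
PIN: 4.9  (via IVY)
HUB: 5.8  (via PIN)
MID: 6.4  (via PIN)
BRV: 6.8  (via PIN)
ELM: 7.4  (via BRV)
TOR: 7.7  (via HUB)
GRN: 7.8  (via ELM)
Shortest route: IVY → PIN → BRV → ELM → GRN = 7.8 min.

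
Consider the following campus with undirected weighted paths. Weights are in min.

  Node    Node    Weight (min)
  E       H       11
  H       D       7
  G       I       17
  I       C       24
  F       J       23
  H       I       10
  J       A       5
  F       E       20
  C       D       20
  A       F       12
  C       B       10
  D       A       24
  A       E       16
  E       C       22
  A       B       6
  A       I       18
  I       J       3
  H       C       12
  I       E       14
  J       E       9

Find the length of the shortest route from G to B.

Enumerating some paths:
G → I → A → B: 17+18+6 = 41
G → I → J → A → B: 17+3+5+6 = 31
G → I → H → C → B: 17+10+12+10 = 49
The minimum is 31 min via G → I → J → A → B.

31 min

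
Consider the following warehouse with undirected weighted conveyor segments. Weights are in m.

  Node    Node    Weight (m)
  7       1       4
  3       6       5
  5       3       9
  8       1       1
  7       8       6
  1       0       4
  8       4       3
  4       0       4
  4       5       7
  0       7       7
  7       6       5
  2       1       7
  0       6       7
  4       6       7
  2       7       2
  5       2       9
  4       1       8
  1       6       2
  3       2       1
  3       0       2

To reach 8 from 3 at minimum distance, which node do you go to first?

Compare a few routes:
3 - 2 - 7 - 1 - 8: 1+2+4+1 = 8
3 - 0 - 1 - 8: 2+4+1 = 7
The minimum is 7 m via 3 - 0 - 1 - 8.
So from 3 the first move is to 0.

0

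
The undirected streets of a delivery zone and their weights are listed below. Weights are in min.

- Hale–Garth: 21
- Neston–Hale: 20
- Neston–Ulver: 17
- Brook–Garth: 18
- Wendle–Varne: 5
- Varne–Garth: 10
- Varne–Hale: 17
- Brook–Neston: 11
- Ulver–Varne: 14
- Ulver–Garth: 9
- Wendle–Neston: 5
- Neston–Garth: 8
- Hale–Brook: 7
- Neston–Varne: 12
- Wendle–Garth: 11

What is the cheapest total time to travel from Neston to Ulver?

Candidate routes:
Neston - Ulver: 17 = 17
Neston - Wendle - Varne - Ulver: 5+5+14 = 24
Neston - Wendle - Garth - Ulver: 5+11+9 = 25
The minimum is 17 min via Neston - Ulver.

17 min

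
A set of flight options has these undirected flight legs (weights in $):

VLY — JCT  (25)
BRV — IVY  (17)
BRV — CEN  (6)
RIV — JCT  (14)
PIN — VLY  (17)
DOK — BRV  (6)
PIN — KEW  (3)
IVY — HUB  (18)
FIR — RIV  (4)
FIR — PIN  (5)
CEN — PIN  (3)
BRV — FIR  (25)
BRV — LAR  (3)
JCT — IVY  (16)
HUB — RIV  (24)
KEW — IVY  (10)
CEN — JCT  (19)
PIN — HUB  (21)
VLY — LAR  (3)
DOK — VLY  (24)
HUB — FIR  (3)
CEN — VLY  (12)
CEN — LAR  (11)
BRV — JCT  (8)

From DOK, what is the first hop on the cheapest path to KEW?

Candidate routes:
DOK - BRV - LAR - VLY - CEN - PIN - KEW: 6+3+3+12+3+3 = 30
DOK - BRV - LAR - VLY - PIN - KEW: 6+3+3+17+3 = 32
DOK - BRV - LAR - CEN - PIN - KEW: 6+3+11+3+3 = 26
DOK - BRV - CEN - PIN - KEW: 6+6+3+3 = 18
The minimum is $18 via DOK - BRV - CEN - PIN - KEW.
So from DOK the first move is to BRV.

BRV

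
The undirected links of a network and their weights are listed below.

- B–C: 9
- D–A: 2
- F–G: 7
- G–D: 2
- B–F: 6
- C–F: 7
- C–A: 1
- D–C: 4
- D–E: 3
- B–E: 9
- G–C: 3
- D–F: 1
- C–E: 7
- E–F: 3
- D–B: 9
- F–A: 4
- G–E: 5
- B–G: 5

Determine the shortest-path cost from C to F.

4

Candidate routes:
C - A - D - F: 1+2+1 = 4
C - D - F: 4+1 = 5
Cheapest is C - A - D - F at 4.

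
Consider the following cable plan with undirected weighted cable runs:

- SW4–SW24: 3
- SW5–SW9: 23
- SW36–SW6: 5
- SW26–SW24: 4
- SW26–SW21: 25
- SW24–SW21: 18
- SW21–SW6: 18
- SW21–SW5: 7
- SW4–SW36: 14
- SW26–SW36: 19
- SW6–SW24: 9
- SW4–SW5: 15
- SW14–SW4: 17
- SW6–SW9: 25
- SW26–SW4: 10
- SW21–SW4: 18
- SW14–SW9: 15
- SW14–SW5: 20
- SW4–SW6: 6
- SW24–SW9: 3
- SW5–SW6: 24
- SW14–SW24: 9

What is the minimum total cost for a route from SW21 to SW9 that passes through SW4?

Best SW21 to SW4: SW21 → SW4 costing 18
Shortest SW4→SW9: SW4 → SW24 → SW9 = 6
Total via SW4: 18 + 6 = 24.

24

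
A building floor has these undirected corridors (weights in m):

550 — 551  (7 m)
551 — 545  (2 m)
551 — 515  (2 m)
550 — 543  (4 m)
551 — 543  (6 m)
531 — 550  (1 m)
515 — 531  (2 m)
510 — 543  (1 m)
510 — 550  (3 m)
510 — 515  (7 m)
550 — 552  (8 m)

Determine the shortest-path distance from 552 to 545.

Compare a few routes:
552–550–531–515–551–545: 8+1+2+2+2 = 15
552–550–551–545: 8+7+2 = 17
The minimum is 15 m via 552–550–531–515–551–545.

15 m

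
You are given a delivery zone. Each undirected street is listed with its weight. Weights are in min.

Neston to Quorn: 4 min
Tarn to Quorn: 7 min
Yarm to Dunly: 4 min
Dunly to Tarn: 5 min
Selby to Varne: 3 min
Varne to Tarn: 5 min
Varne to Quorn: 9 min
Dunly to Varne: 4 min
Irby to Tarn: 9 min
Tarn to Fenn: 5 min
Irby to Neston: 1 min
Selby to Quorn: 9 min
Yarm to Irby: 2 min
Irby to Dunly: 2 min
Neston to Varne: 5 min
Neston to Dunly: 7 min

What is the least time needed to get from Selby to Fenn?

Shortest distances from Selby:
Selby: 0
Varne: 3  (via Selby)
Dunly: 7  (via Varne)
Tarn: 8  (via Varne)
Neston: 8  (via Varne)
Irby: 9  (via Dunly)
Quorn: 9  (via Selby)
Yarm: 11  (via Dunly)
Fenn: 13  (via Tarn)
Shortest route: Selby → Varne → Tarn → Fenn = 13 min.

13 min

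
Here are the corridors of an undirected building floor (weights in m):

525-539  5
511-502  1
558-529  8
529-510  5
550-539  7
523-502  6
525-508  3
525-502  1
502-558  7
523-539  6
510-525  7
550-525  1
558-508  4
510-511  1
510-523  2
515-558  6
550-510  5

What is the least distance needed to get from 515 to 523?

17 m

Candidate routes:
515 - 558 - 502 - 523: 6+7+6 = 19
515 - 558 - 508 - 525 - 502 - 511 - 510 - 523: 6+4+3+1+1+1+2 = 18
515 - 558 - 502 - 511 - 510 - 523: 6+7+1+1+2 = 17
Cheapest is 515 - 558 - 502 - 511 - 510 - 523 at 17 m.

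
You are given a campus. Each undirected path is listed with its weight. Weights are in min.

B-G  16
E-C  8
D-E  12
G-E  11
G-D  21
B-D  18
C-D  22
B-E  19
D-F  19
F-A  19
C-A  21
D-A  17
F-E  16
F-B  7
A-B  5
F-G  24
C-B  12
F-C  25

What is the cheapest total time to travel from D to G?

Shortest distances from D:
D: 0
E: 12  (via D)
A: 17  (via D)
B: 18  (via D)
F: 19  (via D)
C: 20  (via E)
G: 21  (via D)
Shortest route: D → G = 21 min.

21 min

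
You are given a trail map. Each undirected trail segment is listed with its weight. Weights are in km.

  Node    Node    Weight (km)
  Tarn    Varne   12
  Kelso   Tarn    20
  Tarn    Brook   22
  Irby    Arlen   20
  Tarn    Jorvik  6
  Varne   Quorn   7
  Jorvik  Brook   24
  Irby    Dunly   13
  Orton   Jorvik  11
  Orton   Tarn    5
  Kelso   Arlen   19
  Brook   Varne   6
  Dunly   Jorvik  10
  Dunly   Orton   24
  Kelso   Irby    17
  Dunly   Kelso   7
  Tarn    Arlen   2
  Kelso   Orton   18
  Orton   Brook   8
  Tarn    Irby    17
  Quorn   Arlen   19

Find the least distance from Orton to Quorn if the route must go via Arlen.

26 km

Shortest Orton→Arlen: Orton–Tarn–Arlen = 7
Shortest Arlen→Quorn: Arlen–Quorn = 19
Total via Arlen: 7 + 19 = 26 km.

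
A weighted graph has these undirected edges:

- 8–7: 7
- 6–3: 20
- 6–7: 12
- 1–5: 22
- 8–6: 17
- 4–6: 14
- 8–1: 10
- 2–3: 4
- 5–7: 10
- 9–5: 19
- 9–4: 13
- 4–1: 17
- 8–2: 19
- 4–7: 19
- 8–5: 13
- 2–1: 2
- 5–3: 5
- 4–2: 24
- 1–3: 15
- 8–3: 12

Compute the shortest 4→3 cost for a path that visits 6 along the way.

Best 4 to 6: 4 → 6 costing 14
Shortest 6→3: 6 → 3 = 20
Total via 6: 14 + 20 = 34.

34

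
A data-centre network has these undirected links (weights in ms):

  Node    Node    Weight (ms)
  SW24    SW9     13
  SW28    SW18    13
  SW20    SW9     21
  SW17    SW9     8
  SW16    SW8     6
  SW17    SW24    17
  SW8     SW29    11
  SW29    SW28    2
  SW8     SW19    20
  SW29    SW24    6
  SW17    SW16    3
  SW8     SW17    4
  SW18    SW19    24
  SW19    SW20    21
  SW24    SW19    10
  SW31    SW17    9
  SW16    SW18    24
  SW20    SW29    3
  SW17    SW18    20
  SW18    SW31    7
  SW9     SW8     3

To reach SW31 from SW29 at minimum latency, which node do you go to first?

SW28

Enumerating some paths:
SW29 → SW28 → SW18 → SW31: 2+13+7 = 22
SW29 → SW8 → SW17 → SW31: 11+4+9 = 24
Cheapest is SW29 → SW28 → SW18 → SW31 at 22 ms.
So from SW29 the first move is to SW28.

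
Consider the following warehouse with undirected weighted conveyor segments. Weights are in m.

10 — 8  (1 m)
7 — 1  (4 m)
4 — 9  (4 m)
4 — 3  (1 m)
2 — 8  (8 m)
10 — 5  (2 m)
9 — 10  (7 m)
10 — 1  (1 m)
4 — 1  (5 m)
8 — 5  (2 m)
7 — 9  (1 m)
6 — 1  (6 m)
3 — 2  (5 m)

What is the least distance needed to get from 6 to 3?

Settle nodes by increasing distance from 6:
6: 0
1: 6  (via 6)
10: 7  (via 1)
8: 8  (via 10)
5: 9  (via 10)
7: 10  (via 1)
4: 11  (via 1)
9: 11  (via 7)
3: 12  (via 4)
Shortest route: 6 → 1 → 4 → 3 = 12 m.

12 m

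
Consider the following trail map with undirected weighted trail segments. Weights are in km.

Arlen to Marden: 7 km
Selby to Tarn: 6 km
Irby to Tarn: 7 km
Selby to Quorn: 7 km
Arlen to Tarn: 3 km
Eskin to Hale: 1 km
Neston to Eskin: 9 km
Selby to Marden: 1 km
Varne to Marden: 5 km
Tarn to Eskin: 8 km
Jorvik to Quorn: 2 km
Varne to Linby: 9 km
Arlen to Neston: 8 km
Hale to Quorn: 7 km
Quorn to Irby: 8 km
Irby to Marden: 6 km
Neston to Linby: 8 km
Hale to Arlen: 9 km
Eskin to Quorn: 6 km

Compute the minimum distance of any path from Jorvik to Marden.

10 km

Enumerating some paths:
Jorvik–Quorn–Irby–Marden: 2+8+6 = 16
Jorvik–Quorn–Selby–Marden: 2+7+1 = 10
Jorvik–Quorn–Eskin–Tarn–Selby–Marden: 2+6+8+6+1 = 23
The minimum is 10 km via Jorvik–Quorn–Selby–Marden.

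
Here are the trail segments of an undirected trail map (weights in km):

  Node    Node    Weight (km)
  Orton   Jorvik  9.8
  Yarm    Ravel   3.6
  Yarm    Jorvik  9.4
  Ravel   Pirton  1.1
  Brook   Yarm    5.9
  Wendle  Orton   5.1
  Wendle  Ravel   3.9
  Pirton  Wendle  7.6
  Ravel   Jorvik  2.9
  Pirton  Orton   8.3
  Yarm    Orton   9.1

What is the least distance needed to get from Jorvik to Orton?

Candidate routes:
Jorvik → Orton: 9.8 = 9.8
Jorvik → Ravel → Wendle → Orton: 2.9+3.9+5.1 = 11.9
The minimum is 9.8 km via Jorvik → Orton.

9.8 km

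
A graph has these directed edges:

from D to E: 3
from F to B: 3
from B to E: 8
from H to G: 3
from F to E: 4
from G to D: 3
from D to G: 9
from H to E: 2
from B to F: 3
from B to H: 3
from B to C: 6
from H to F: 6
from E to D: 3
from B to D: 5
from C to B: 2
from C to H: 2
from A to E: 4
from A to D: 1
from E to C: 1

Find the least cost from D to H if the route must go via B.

9

Best D to B: D → E → C → B costing 6
Shortest B→H: B → H = 3
Total via B: 6 + 3 = 9.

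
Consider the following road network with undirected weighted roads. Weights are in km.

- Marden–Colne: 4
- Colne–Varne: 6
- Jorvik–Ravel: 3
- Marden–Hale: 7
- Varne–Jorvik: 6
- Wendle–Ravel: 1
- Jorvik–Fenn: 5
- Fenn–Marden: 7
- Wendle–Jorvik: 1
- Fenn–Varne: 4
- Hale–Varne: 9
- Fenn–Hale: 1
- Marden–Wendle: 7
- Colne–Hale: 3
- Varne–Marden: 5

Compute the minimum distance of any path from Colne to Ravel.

11 km

Running Dijkstra from Colne:
Colne: 0
Hale: 3  (via Colne)
Marden: 4  (via Colne)
Fenn: 4  (via Hale)
Varne: 6  (via Colne)
Jorvik: 9  (via Fenn)
Wendle: 10  (via Jorvik)
Ravel: 11  (via Wendle)
Shortest route: Colne → Hale → Fenn → Jorvik → Wendle → Ravel = 11 km.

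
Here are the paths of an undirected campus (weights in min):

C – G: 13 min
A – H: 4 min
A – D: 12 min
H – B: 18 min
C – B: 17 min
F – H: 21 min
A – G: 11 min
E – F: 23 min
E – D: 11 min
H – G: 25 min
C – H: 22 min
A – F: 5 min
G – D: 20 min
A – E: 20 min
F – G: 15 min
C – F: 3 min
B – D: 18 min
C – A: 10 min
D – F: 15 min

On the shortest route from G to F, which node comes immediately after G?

Enumerating some paths:
G - F: 15 = 15
G - C - F: 13+3 = 16
G - A - F: 11+5 = 16
The minimum is 15 min via G - F.
So from G the first move is to F.

F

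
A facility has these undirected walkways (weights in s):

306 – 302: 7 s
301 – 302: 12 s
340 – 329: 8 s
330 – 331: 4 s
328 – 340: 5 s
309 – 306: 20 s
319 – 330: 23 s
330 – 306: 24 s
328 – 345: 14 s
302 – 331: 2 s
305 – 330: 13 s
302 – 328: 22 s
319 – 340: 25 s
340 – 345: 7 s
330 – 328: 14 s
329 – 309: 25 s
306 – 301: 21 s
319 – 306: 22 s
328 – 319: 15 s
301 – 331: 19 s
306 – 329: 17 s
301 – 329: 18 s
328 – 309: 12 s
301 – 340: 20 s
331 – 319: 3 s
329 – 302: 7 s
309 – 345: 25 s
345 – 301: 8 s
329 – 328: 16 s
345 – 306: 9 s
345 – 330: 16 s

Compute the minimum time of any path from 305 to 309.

Settle nodes by increasing distance from 305:
305: 0
330: 13  (via 305)
331: 17  (via 330)
302: 19  (via 331)
319: 20  (via 331)
329: 26  (via 302)
306: 26  (via 302)
328: 27  (via 330)
345: 29  (via 330)
301: 31  (via 302)
340: 32  (via 328)
309: 39  (via 328)
Shortest route: 305–330–328–309 = 39 s.

39 s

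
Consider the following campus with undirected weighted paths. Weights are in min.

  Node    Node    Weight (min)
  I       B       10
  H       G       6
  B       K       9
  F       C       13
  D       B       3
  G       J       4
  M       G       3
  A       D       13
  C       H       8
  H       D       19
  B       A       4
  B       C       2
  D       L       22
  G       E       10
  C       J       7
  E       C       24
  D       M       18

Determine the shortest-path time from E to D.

26 min

Compare a few routes:
E - G - H - C - B - D: 10+6+8+2+3 = 29
E - G - J - C - B - D: 10+4+7+2+3 = 26
Cheapest is E - G - J - C - B - D at 26 min.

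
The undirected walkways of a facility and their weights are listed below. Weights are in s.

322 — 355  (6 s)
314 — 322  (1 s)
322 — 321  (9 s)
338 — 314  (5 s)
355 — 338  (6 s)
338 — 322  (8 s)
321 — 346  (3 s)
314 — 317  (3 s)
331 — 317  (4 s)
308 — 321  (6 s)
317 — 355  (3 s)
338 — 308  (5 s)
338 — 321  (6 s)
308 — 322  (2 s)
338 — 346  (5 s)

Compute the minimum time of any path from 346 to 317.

Candidate routes:
346 - 321 - 308 - 322 - 314 - 317: 3+6+2+1+3 = 15
346 - 338 - 355 - 317: 5+6+3 = 14
346 - 338 - 308 - 322 - 314 - 317: 5+5+2+1+3 = 16
346 - 338 - 314 - 317: 5+5+3 = 13
Cheapest is 346 - 338 - 314 - 317 at 13 s.

13 s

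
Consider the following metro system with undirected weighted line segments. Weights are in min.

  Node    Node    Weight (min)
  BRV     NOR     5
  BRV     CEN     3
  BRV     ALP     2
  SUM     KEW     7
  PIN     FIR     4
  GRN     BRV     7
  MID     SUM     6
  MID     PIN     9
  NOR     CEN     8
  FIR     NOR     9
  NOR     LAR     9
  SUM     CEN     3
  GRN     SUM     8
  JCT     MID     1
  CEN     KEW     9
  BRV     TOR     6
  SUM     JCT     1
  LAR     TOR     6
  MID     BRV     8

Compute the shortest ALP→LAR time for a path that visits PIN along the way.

Best ALP to PIN: ALP–BRV–MID–PIN costing 19
Shortest PIN→LAR: PIN–FIR–NOR–LAR = 22
Total via PIN: 19 + 22 = 41 min.

41 min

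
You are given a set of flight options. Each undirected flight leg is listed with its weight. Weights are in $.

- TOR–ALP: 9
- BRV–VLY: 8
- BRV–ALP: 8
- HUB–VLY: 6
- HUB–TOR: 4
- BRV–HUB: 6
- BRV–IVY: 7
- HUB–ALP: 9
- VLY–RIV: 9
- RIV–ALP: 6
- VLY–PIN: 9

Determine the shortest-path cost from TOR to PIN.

Running Dijkstra from TOR:
TOR: 0
HUB: 4  (via TOR)
ALP: 9  (via TOR)
VLY: 10  (via HUB)
BRV: 10  (via HUB)
RIV: 15  (via ALP)
IVY: 17  (via BRV)
PIN: 19  (via VLY)
Shortest route: TOR–HUB–VLY–PIN = $19.

$19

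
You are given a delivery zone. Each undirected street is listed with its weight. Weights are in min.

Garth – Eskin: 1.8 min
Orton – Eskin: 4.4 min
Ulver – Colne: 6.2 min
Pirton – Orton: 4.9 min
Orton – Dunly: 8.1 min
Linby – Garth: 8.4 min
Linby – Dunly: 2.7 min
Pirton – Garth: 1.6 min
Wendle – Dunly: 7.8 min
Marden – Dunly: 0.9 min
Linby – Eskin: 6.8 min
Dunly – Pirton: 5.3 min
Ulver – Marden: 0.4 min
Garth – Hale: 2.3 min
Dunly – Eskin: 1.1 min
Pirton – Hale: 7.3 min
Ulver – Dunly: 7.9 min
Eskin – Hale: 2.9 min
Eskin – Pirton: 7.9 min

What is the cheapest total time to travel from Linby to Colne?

10.2 min

Shortest distances from Linby:
Linby: 0
Dunly: 2.7  (via Linby)
Marden: 3.6  (via Dunly)
Eskin: 3.8  (via Dunly)
Ulver: 4  (via Marden)
Garth: 5.6  (via Eskin)
Hale: 6.7  (via Eskin)
Pirton: 7.2  (via Garth)
Orton: 8.2  (via Eskin)
Colne: 10.2  (via Ulver)
Shortest route: Linby–Dunly–Marden–Ulver–Colne = 10.2 min.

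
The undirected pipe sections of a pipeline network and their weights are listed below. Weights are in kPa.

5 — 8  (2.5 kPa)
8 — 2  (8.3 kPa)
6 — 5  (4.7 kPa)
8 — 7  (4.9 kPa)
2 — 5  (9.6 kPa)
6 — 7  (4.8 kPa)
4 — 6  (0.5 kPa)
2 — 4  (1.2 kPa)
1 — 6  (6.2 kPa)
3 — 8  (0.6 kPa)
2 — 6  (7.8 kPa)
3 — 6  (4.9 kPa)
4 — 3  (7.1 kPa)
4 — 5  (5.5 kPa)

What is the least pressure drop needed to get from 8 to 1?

Candidate routes:
8 - 5 - 6 - 1: 2.5+4.7+6.2 = 13.4
8 - 3 - 6 - 1: 0.6+4.9+6.2 = 11.7
Cheapest is 8 - 3 - 6 - 1 at 11.7 kPa.

11.7 kPa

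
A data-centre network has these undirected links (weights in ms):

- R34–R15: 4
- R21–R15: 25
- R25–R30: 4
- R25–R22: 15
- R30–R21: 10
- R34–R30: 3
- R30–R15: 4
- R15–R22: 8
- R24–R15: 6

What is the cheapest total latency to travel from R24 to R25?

Compare a few routes:
R24–R15–R34–R30–R25: 6+4+3+4 = 17
R24–R15–R30–R25: 6+4+4 = 14
Cheapest is R24–R15–R30–R25 at 14 ms.

14 ms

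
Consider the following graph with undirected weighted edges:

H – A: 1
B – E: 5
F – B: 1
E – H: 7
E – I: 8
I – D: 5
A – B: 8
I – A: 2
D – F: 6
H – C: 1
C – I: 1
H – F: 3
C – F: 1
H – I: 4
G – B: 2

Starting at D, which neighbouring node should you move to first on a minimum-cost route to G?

F

Enumerating some paths:
D–F–B–G: 6+1+2 = 9
D–I–C–F–B–G: 5+1+1+1+2 = 10
Cheapest is D–F–B–G at 9.
So from D the first move is to F.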